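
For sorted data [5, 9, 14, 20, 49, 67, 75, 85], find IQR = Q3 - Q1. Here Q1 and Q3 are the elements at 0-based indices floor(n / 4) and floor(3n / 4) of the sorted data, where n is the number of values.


The data has n = 8 elements.
Q1 index = floor(8 / 4) = floor(2) = 2; Q3 index = floor(3 * 8 / 4) = floor(6) = 6
Q1 = element at index 2 = 14
Q3 = element at index 6 = 75
IQR = 75 - 14 = 61
Final answer: 61


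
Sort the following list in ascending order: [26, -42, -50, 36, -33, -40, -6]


Original list: [26, -42, -50, 36, -33, -40, -6]
Repeatedly take the smallest remaining element:
  Remaining [26, -42, -50, 36, -33, -40, -6] -> smallest is -50
  Remaining [26, -42, 36, -33, -40, -6] -> smallest is -42
  Remaining [26, 36, -33, -40, -6] -> smallest is -40
  Remaining [26, 36, -33, -6] -> smallest is -33
  Remaining [26, 36, -6] -> smallest is -6
  Remaining [26, 36] -> smallest is 26
  Remaining [36] -> smallest is 36
Collecting the picks in order gives the sorted list.
Final answer: [-50, -42, -40, -33, -6, 26, 36]


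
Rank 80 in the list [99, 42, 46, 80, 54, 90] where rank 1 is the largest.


Sort descending: [99, 90, 80, 54, 46, 42]
Find 80 in the sorted list.
80 is at position 3.
Final answer: 3


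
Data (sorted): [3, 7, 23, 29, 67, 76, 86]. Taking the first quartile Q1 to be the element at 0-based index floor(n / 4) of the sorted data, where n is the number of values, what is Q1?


The list has n = 7 elements.
Q1 index = floor(7 / 4) = floor(1.75) = 1
Counting from index 0 in the sorted data, the element at index 1 is 7.
Final answer: 7


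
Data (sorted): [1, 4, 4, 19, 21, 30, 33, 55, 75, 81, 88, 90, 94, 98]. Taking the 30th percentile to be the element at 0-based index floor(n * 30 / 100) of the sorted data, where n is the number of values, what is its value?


The dataset has n = 14 elements.
Index = floor(14 * 30 / 100) = floor(420 / 100) = floor(4.2) = 4
Counting from index 0 in the sorted data, the element at index 4 is 21.
Final answer: 21


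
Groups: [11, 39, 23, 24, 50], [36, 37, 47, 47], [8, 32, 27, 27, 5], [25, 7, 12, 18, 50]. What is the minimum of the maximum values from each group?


Find max of each group:
  Group 1: [11, 39, 23, 24, 50] -> max = 50
  Group 2: [36, 37, 47, 47] -> max = 47
  Group 3: [8, 32, 27, 27, 5] -> max = 32
  Group 4: [25, 7, 12, 18, 50] -> max = 50
Maxes: [50, 47, 32, 50]
Minimum of maxes = 32
Final answer: 32


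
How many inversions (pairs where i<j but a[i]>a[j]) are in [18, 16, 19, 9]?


For each element, count the later elements that are smaller than it:
  18 (index 0): smaller elements after it = [16, 9] -> 2
  16 (index 1): smaller elements after it = [9] -> 1
  19 (index 2): smaller elements after it = [9] -> 1
Total inversions = 2 + 1 + 1 = 4
Final answer: 4


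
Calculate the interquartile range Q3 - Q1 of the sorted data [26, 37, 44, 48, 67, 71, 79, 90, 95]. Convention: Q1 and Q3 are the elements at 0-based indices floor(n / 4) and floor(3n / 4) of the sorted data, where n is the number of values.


The data has n = 9 elements.
Q1 index = floor(9 / 4) = floor(2.25) = 2; Q3 index = floor(3 * 9 / 4) = floor(6.75) = 6
Q1 = element at index 2 = 44
Q3 = element at index 6 = 79
IQR = 79 - 44 = 35
Final answer: 35


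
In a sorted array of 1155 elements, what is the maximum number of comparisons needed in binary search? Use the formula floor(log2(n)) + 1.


Binary search halves the search space each step.
Maximum comparisons = floor(log2(1155)) + 1
log2(1155) = 10.1737
floor(log2(1155)) = 10, so 10 + 1 = 11
Final answer: 11


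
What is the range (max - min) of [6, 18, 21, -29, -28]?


Maximum value: 21
Minimum value: -29
Range = 21 - (-29) = 50
Final answer: 50


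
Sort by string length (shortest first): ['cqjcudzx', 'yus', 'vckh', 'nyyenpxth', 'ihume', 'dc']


Compute lengths:
  'cqjcudzx' has length 8
  'yus' has length 3
  'vckh' has length 4
  'nyyenpxth' has length 9
  'ihume' has length 5
  'dc' has length 2
Lengths in increasing order: 2 < 3 < 4 < 5 < 8 < 9
Listing the words in that order gives the answer.
Final answer: ['dc', 'yus', 'vckh', 'ihume', 'cqjcudzx', 'nyyenpxth']


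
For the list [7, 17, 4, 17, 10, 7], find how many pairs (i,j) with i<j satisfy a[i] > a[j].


For each element, count the later elements that are smaller than it:
  7 (index 0): smaller elements after it = [4] -> 1
  17 (index 1): smaller elements after it = [4, 10, 7] -> 3
  4 (index 2): smaller elements after it = [] -> 0
  17 (index 3): smaller elements after it = [10, 7] -> 2
  10 (index 4): smaller elements after it = [7] -> 1
Total inversions = 1 + 3 + 0 + 2 + 1 = 7
Final answer: 7


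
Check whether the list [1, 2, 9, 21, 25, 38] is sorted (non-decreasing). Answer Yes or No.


Check consecutive pairs:
  1 <= 2? True
  2 <= 9? True
  9 <= 21? True
  21 <= 25? True
  25 <= 38? True
Every consecutive pair is in order, so the list is non-decreasing.
Final answer: Yes


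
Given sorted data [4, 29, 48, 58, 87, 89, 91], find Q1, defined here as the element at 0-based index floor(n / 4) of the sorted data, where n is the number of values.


The list has n = 7 elements.
Q1 index = floor(7 / 4) = floor(1.75) = 1
Counting from index 0 in the sorted data, the element at index 1 is 29.
Final answer: 29


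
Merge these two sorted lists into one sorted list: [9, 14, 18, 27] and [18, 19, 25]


List A: [9, 14, 18, 27]
List B: [18, 19, 25]
Repeatedly compare the front elements and take the smaller:
  9 vs 18 -> take 9
  14 vs 18 -> take 14
  18 vs 18 -> take 18
  27 vs 18 -> take 18
  27 vs 19 -> take 19
  27 vs 25 -> take 25
  B is exhausted; append the rest of A: [27]
Final answer: [9, 14, 18, 18, 19, 25, 27]


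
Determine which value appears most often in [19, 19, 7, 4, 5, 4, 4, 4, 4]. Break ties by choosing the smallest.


Count the frequency of each value:
  4 appears 5 time(s)
  5 appears 1 time(s)
  7 appears 1 time(s)
  19 appears 2 time(s)
Maximum frequency is 5.
Only 4 reaches that frequency, so it is the mode.
Final answer: 4


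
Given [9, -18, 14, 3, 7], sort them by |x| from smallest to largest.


Compute absolute values:
  |9| = 9
  |-18| = 18
  |14| = 14
  |3| = 3
  |7| = 7
Absolute values in increasing order: 3 < 7 < 9 < 14 < 18
Listing the original numbers in that order gives the answer.
Final answer: [3, 7, 9, 14, -18]


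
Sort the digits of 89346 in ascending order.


The number 89346 has digits: 8, 9, 3, 4, 6
Sorted: 3, 4, 6, 8, 9
Joining the sorted digits gives the result.
Final answer: 34689


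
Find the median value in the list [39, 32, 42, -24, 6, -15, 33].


First, sort the list: [-24, -15, 6, 32, 33, 39, 42]
The list has 7 elements (odd count).
The middle index is 3 (0-based), and the element there is 32.
Final answer: 32


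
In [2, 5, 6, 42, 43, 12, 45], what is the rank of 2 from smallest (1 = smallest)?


Sort ascending: [2, 5, 6, 12, 42, 43, 45]
Find 2 in the sorted list.
2 is at position 1 (1-indexed).
Final answer: 1


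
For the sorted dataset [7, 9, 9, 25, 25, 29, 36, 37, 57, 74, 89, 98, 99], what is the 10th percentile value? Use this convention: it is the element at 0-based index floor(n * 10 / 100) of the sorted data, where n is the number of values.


The dataset has n = 13 elements.
Index = floor(13 * 10 / 100) = floor(130 / 100) = floor(1.3) = 1
Counting from index 0 in the sorted data, the element at index 1 is 9.
Final answer: 9


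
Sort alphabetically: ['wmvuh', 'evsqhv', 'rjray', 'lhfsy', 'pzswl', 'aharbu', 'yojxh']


Compare strings character by character (the first differing letter decides):
  'aharbu' < 'evsqhv' since 'a' < 'e' at position 1
  'evsqhv' < 'lhfsy' since 'e' < 'l' at position 1
  'lhfsy' < 'pzswl' since 'l' < 'p' at position 1
  'pzswl' < 'rjray' since 'p' < 'r' at position 1
  'rjray' < 'wmvuh' since 'r' < 'w' at position 1
  'wmvuh' < 'yojxh' since 'w' < 'y' at position 1
Chaining these comparisons gives the alphabetical order.
Final answer: ['aharbu', 'evsqhv', 'lhfsy', 'pzswl', 'rjray', 'wmvuh', 'yojxh']


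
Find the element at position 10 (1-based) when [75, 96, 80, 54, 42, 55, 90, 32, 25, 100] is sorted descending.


Sort descending: [100, 96, 90, 80, 75, 55, 54, 42, 32, 25]
The 10th element (1-indexed) is at index 9.
Value = 25
Final answer: 25


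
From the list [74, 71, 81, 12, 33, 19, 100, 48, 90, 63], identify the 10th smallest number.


Sort ascending: [12, 19, 33, 48, 63, 71, 74, 81, 90, 100]
The 10th element (1-indexed) is at index 9.
Value = 100
Final answer: 100


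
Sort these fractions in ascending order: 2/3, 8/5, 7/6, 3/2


Convert to decimal for comparison:
  2/3 = 0.6667
  8/5 = 1.6
  7/6 = 1.1667
  3/2 = 1.5
Decimals in increasing order: 0.6667 < 1.1667 < 1.5 < 1.6
Writing each back as its fraction gives the sorted order.
Final answer: 2/3, 7/6, 3/2, 8/5


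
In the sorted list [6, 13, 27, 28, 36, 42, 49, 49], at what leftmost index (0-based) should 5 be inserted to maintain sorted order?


List is sorted: [6, 13, 27, 28, 36, 42, 49, 49]
We need the leftmost position where 5 can be inserted, i.e. the first index whose element is >= 5 (or the end of the list if none is).
Binary search with low=0, high=8 (0-based indices):
  low=0, high=8, mid=4: a[4]=36 >= 5, so high = 4
  low=0, high=4, mid=2: a[2]=27 >= 5, so high = 2
  low=0, high=2, mid=1: a[1]=13 >= 5, so high = 1
  low=0, high=1, mid=0: a[0]=6 >= 5, so high = 0
Now low = high = 0, so the insertion index is 0.
Final answer: 0


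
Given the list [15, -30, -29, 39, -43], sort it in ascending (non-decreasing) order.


Original list: [15, -30, -29, 39, -43]
Repeatedly take the smallest remaining element:
  Remaining [15, -30, -29, 39, -43] -> smallest is -43
  Remaining [15, -30, -29, 39] -> smallest is -30
  Remaining [15, -29, 39] -> smallest is -29
  Remaining [15, 39] -> smallest is 15
  Remaining [39] -> smallest is 39
Collecting the picks in order gives the sorted list.
Final answer: [-43, -30, -29, 15, 39]


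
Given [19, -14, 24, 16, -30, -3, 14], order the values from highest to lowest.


Original list: [19, -14, 24, 16, -30, -3, 14]
Repeatedly take the largest remaining element:
  Remaining [19, -14, 24, 16, -30, -3, 14] -> largest is 24
  Remaining [19, -14, 16, -30, -3, 14] -> largest is 19
  Remaining [-14, 16, -30, -3, 14] -> largest is 16
  Remaining [-14, -30, -3, 14] -> largest is 14
  Remaining [-14, -30, -3] -> largest is -3
  Remaining [-14, -30] -> largest is -14
  Remaining [-30] -> largest is -30
Collecting the picks in order gives the descending list.
Final answer: [24, 19, 16, 14, -3, -14, -30]


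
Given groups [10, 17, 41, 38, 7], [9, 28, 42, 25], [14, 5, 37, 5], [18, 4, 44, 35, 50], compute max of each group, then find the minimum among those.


Find max of each group:
  Group 1: [10, 17, 41, 38, 7] -> max = 41
  Group 2: [9, 28, 42, 25] -> max = 42
  Group 3: [14, 5, 37, 5] -> max = 37
  Group 4: [18, 4, 44, 35, 50] -> max = 50
Maxes: [41, 42, 37, 50]
Minimum of maxes = 37
Final answer: 37


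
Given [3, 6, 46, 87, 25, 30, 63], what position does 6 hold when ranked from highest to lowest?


Sort descending: [87, 63, 46, 30, 25, 6, 3]
Find 6 in the sorted list.
6 is at position 6.
Final answer: 6


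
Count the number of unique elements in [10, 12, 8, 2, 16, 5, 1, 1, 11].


List all unique values:
Distinct values: [1, 2, 5, 8, 10, 11, 12, 16]
Count = 8
Final answer: 8


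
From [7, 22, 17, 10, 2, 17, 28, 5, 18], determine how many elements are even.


Check each element:
  7 is odd
  22 is even
  17 is odd
  10 is even
  2 is even
  17 is odd
  28 is even
  5 is odd
  18 is even
Evens: [22, 10, 2, 28, 18]
Count of evens = 5
Final answer: 5


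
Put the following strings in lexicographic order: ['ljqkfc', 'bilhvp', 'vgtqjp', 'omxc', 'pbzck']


Compare strings character by character (the first differing letter decides):
  'bilhvp' < 'ljqkfc' since 'b' < 'l' at position 1
  'ljqkfc' < 'omxc' since 'l' < 'o' at position 1
  'omxc' < 'pbzck' since 'o' < 'p' at position 1
  'pbzck' < 'vgtqjp' since 'p' < 'v' at position 1
Chaining these comparisons gives the alphabetical order.
Final answer: ['bilhvp', 'ljqkfc', 'omxc', 'pbzck', 'vgtqjp']


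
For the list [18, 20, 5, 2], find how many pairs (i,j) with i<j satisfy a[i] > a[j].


For each element, count the later elements that are smaller than it:
  18 (index 0): smaller elements after it = [5, 2] -> 2
  20 (index 1): smaller elements after it = [5, 2] -> 2
  5 (index 2): smaller elements after it = [2] -> 1
Total inversions = 2 + 2 + 1 = 5
Final answer: 5


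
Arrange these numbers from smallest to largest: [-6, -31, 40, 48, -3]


Original list: [-6, -31, 40, 48, -3]
Repeatedly take the smallest remaining element:
  Remaining [-6, -31, 40, 48, -3] -> smallest is -31
  Remaining [-6, 40, 48, -3] -> smallest is -6
  Remaining [40, 48, -3] -> smallest is -3
  Remaining [40, 48] -> smallest is 40
  Remaining [48] -> smallest is 48
Collecting the picks in order gives the sorted list.
Final answer: [-31, -6, -3, 40, 48]


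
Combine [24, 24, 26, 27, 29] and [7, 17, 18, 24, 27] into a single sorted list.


List A: [24, 24, 26, 27, 29]
List B: [7, 17, 18, 24, 27]
Repeatedly compare the front elements and take the smaller:
  24 vs 7 -> take 7
  24 vs 17 -> take 17
  24 vs 18 -> take 18
  24 vs 24 -> take 24
  24 vs 24 -> take 24
  26 vs 24 -> take 24
  26 vs 27 -> take 26
  27 vs 27 -> take 27
  29 vs 27 -> take 27
  B is exhausted; append the rest of A: [29]
Final answer: [7, 17, 18, 24, 24, 24, 26, 27, 27, 29]


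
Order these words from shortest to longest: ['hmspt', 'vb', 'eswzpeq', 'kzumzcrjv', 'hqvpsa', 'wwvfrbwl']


Compute lengths:
  'hmspt' has length 5
  'vb' has length 2
  'eswzpeq' has length 7
  'kzumzcrjv' has length 9
  'hqvpsa' has length 6
  'wwvfrbwl' has length 8
Lengths in increasing order: 2 < 5 < 6 < 7 < 8 < 9
Listing the words in that order gives the answer.
Final answer: ['vb', 'hmspt', 'hqvpsa', 'eswzpeq', 'wwvfrbwl', 'kzumzcrjv']


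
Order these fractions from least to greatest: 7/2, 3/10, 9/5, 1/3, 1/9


Convert to decimal for comparison:
  7/2 = 3.5
  3/10 = 0.3
  9/5 = 1.8
  1/3 = 0.3333
  1/9 = 0.1111
Decimals in increasing order: 0.1111 < 0.3 < 0.3333 < 1.8 < 3.5
Writing each back as its fraction gives the sorted order.
Final answer: 1/9, 3/10, 1/3, 9/5, 7/2


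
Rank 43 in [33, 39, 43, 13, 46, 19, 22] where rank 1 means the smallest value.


Sort ascending: [13, 19, 22, 33, 39, 43, 46]
Find 43 in the sorted list.
43 is at position 6 (1-indexed).
Final answer: 6


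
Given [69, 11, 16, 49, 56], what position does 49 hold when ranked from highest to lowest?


Sort descending: [69, 56, 49, 16, 11]
Find 49 in the sorted list.
49 is at position 3.
Final answer: 3


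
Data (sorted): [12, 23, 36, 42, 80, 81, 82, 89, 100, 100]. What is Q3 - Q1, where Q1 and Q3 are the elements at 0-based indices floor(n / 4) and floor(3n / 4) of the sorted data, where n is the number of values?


The data has n = 10 elements.
Q1 index = floor(10 / 4) = floor(2.5) = 2; Q3 index = floor(3 * 10 / 4) = floor(7.5) = 7
Q1 = element at index 2 = 36
Q3 = element at index 7 = 89
IQR = 89 - 36 = 53
Final answer: 53


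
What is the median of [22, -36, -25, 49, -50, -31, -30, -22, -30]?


First, sort the list: [-50, -36, -31, -30, -30, -25, -22, 22, 49]
The list has 9 elements (odd count).
The middle index is 4 (0-based), and the element there is -30.
Final answer: -30


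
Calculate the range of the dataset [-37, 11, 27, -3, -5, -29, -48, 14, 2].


Maximum value: 27
Minimum value: -48
Range = 27 - (-48) = 75
Final answer: 75


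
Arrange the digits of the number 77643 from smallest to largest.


The number 77643 has digits: 7, 7, 6, 4, 3
Sorted: 3, 4, 6, 7, 7
Joining the sorted digits gives the result.
Final answer: 34677


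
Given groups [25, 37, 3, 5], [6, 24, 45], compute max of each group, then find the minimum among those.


Find max of each group:
  Group 1: [25, 37, 3, 5] -> max = 37
  Group 2: [6, 24, 45] -> max = 45
Maxes: [37, 45]
Minimum of maxes = 37
Final answer: 37


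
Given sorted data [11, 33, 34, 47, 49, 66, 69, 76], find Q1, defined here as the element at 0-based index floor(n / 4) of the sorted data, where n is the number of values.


The list has n = 8 elements.
Q1 index = floor(8 / 4) = floor(2) = 2
Counting from index 0 in the sorted data, the element at index 2 is 34.
Final answer: 34


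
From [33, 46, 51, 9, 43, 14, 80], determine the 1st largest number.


Sort descending: [80, 51, 46, 43, 33, 14, 9]
The 1st element (1-indexed) is at index 0.
Value = 80
Final answer: 80


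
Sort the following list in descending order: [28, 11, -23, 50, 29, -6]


Original list: [28, 11, -23, 50, 29, -6]
Repeatedly take the largest remaining element:
  Remaining [28, 11, -23, 50, 29, -6] -> largest is 50
  Remaining [28, 11, -23, 29, -6] -> largest is 29
  Remaining [28, 11, -23, -6] -> largest is 28
  Remaining [11, -23, -6] -> largest is 11
  Remaining [-23, -6] -> largest is -6
  Remaining [-23] -> largest is -23
Collecting the picks in order gives the descending list.
Final answer: [50, 29, 28, 11, -6, -23]


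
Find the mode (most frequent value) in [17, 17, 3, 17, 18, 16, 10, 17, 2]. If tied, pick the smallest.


Count the frequency of each value:
  2 appears 1 time(s)
  3 appears 1 time(s)
  10 appears 1 time(s)
  16 appears 1 time(s)
  17 appears 4 time(s)
  18 appears 1 time(s)
Maximum frequency is 4.
Only 17 reaches that frequency, so it is the mode.
Final answer: 17


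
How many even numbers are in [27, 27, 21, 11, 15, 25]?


Check each element:
  27 is odd
  27 is odd
  21 is odd
  11 is odd
  15 is odd
  25 is odd
Evens: []
Count of evens = 0
Final answer: 0


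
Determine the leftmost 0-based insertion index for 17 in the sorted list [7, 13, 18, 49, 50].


List is sorted: [7, 13, 18, 49, 50]
We need the leftmost position where 17 can be inserted, i.e. the first index whose element is >= 17 (or the end of the list if none is).
Binary search with low=0, high=5 (0-based indices):
  low=0, high=5, mid=2: a[2]=18 >= 17, so high = 2
  low=0, high=2, mid=1: a[1]=13 < 17, so low = 2
Now low = high = 2, so the insertion index is 2.
Final answer: 2


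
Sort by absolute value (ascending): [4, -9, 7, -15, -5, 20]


Compute absolute values:
  |4| = 4
  |-9| = 9
  |7| = 7
  |-15| = 15
  |-5| = 5
  |20| = 20
Absolute values in increasing order: 4 < 5 < 7 < 9 < 15 < 20
Listing the original numbers in that order gives the answer.
Final answer: [4, -5, 7, -9, -15, 20]


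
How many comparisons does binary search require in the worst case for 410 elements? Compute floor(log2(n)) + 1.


Binary search halves the search space each step.
Maximum comparisons = floor(log2(410)) + 1
log2(410) = 8.6795
floor(log2(410)) = 8, so 8 + 1 = 9
Final answer: 9


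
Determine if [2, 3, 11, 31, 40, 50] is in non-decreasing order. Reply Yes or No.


Check consecutive pairs:
  2 <= 3? True
  3 <= 11? True
  11 <= 31? True
  31 <= 40? True
  40 <= 50? True
Every consecutive pair is in order, so the list is non-decreasing.
Final answer: Yes


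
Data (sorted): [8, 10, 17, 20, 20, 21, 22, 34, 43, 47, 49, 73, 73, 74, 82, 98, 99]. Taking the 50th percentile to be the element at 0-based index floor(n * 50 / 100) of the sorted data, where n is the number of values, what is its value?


The dataset has n = 17 elements.
Index = floor(17 * 50 / 100) = floor(850 / 100) = floor(8.5) = 8
Counting from index 0 in the sorted data, the element at index 8 is 43.
Final answer: 43


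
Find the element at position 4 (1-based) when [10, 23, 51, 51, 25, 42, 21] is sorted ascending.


Sort ascending: [10, 21, 23, 25, 42, 51, 51]
The 4th element (1-indexed) is at index 3.
Value = 25
Final answer: 25


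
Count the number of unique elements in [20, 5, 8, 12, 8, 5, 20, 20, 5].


List all unique values:
Distinct values: [5, 8, 12, 20]
Count = 4
Final answer: 4


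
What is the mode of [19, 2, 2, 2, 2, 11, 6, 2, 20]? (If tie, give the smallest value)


Count the frequency of each value:
  2 appears 5 time(s)
  6 appears 1 time(s)
  11 appears 1 time(s)
  19 appears 1 time(s)
  20 appears 1 time(s)
Maximum frequency is 5.
Only 2 reaches that frequency, so it is the mode.
Final answer: 2


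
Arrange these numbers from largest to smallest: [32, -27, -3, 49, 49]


Original list: [32, -27, -3, 49, 49]
Repeatedly take the largest remaining element:
  Remaining [32, -27, -3, 49, 49] -> largest is 49
  Remaining [32, -27, -3, 49] -> largest is 49
  Remaining [32, -27, -3] -> largest is 32
  Remaining [-27, -3] -> largest is -3
  Remaining [-27] -> largest is -27
Collecting the picks in order gives the descending list.
Final answer: [49, 49, 32, -3, -27]


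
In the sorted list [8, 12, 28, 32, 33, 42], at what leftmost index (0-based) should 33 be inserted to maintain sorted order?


List is sorted: [8, 12, 28, 32, 33, 42]
We need the leftmost position where 33 can be inserted, i.e. the first index whose element is >= 33 (or the end of the list if none is).
Binary search with low=0, high=6 (0-based indices):
  low=0, high=6, mid=3: a[3]=32 < 33, so low = 4
  low=4, high=6, mid=5: a[5]=42 >= 33, so high = 5
  low=4, high=5, mid=4: a[4]=33 >= 33, so high = 4
Now low = high = 4, so the insertion index is 4.
Final answer: 4


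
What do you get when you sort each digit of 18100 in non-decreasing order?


The number 18100 has digits: 1, 8, 1, 0, 0
Sorted: 0, 0, 1, 1, 8
Joining the sorted digits gives the result.
Final answer: 00118


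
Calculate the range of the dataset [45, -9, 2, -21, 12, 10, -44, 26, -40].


Maximum value: 45
Minimum value: -44
Range = 45 - (-44) = 89
Final answer: 89


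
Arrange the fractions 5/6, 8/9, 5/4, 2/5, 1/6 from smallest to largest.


Convert to decimal for comparison:
  5/6 = 0.8333
  8/9 = 0.8889
  5/4 = 1.25
  2/5 = 0.4
  1/6 = 0.1667
Decimals in increasing order: 0.1667 < 0.4 < 0.8333 < 0.8889 < 1.25
Writing each back as its fraction gives the sorted order.
Final answer: 1/6, 2/5, 5/6, 8/9, 5/4


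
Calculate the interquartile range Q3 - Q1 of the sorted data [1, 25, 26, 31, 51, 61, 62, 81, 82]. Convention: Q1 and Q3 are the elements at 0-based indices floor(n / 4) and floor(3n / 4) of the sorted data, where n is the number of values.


The data has n = 9 elements.
Q1 index = floor(9 / 4) = floor(2.25) = 2; Q3 index = floor(3 * 9 / 4) = floor(6.75) = 6
Q1 = element at index 2 = 26
Q3 = element at index 6 = 62
IQR = 62 - 26 = 36
Final answer: 36


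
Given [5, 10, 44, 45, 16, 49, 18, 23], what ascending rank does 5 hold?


Sort ascending: [5, 10, 16, 18, 23, 44, 45, 49]
Find 5 in the sorted list.
5 is at position 1 (1-indexed).
Final answer: 1


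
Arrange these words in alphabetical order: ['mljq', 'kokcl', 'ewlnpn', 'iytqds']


Compare strings character by character (the first differing letter decides):
  'ewlnpn' < 'iytqds' since 'e' < 'i' at position 1
  'iytqds' < 'kokcl' since 'i' < 'k' at position 1
  'kokcl' < 'mljq' since 'k' < 'm' at position 1
Chaining these comparisons gives the alphabetical order.
Final answer: ['ewlnpn', 'iytqds', 'kokcl', 'mljq']


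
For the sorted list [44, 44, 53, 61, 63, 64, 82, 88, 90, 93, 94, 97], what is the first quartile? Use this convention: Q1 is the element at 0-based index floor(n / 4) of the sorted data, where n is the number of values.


The list has n = 12 elements.
Q1 index = floor(12 / 4) = floor(3) = 3
Counting from index 0 in the sorted data, the element at index 3 is 61.
Final answer: 61


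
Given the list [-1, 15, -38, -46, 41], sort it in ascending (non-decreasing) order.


Original list: [-1, 15, -38, -46, 41]
Repeatedly take the smallest remaining element:
  Remaining [-1, 15, -38, -46, 41] -> smallest is -46
  Remaining [-1, 15, -38, 41] -> smallest is -38
  Remaining [-1, 15, 41] -> smallest is -1
  Remaining [15, 41] -> smallest is 15
  Remaining [41] -> smallest is 41
Collecting the picks in order gives the sorted list.
Final answer: [-46, -38, -1, 15, 41]


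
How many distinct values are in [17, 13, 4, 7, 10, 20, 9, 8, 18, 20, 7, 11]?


List all unique values:
Distinct values: [4, 7, 8, 9, 10, 11, 13, 17, 18, 20]
Count = 10
Final answer: 10


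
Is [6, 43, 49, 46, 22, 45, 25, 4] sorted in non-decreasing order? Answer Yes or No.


Check consecutive pairs:
  6 <= 43? True
  43 <= 49? True
  49 <= 46? False
  46 <= 22? False
  22 <= 45? True
  45 <= 25? False
  25 <= 4? False
4 consecutive pair(s) are out of order, so the list is not sorted.
Final answer: No


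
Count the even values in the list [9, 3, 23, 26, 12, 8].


Check each element:
  9 is odd
  3 is odd
  23 is odd
  26 is even
  12 is even
  8 is even
Evens: [26, 12, 8]
Count of evens = 3
Final answer: 3


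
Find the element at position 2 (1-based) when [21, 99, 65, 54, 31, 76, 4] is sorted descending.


Sort descending: [99, 76, 65, 54, 31, 21, 4]
The 2nd element (1-indexed) is at index 1.
Value = 76
Final answer: 76


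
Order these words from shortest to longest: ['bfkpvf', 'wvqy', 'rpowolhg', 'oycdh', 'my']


Compute lengths:
  'bfkpvf' has length 6
  'wvqy' has length 4
  'rpowolhg' has length 8
  'oycdh' has length 5
  'my' has length 2
Lengths in increasing order: 2 < 4 < 5 < 6 < 8
Listing the words in that order gives the answer.
Final answer: ['my', 'wvqy', 'oycdh', 'bfkpvf', 'rpowolhg']


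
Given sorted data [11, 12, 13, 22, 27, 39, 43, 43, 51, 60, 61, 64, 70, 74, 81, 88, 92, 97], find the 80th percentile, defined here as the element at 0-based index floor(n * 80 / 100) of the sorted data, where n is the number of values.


The dataset has n = 18 elements.
Index = floor(18 * 80 / 100) = floor(1440 / 100) = floor(14.4) = 14
Counting from index 0 in the sorted data, the element at index 14 is 81.
Final answer: 81


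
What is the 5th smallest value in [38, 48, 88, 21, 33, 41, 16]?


Sort ascending: [16, 21, 33, 38, 41, 48, 88]
The 5th element (1-indexed) is at index 4.
Value = 41
Final answer: 41


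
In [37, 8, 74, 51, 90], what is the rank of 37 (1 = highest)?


Sort descending: [90, 74, 51, 37, 8]
Find 37 in the sorted list.
37 is at position 4.
Final answer: 4


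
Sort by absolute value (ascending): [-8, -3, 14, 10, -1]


Compute absolute values:
  |-8| = 8
  |-3| = 3
  |14| = 14
  |10| = 10
  |-1| = 1
Absolute values in increasing order: 1 < 3 < 8 < 10 < 14
Listing the original numbers in that order gives the answer.
Final answer: [-1, -3, -8, 10, 14]


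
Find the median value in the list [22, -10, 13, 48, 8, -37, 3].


First, sort the list: [-37, -10, 3, 8, 13, 22, 48]
The list has 7 elements (odd count).
The middle index is 3 (0-based), and the element there is 8.
Final answer: 8


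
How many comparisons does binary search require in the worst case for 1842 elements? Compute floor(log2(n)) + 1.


Binary search halves the search space each step.
Maximum comparisons = floor(log2(1842)) + 1
log2(1842) = 10.8471
floor(log2(1842)) = 10, so 10 + 1 = 11
Final answer: 11


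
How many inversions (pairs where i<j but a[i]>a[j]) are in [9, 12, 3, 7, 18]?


For each element, count the later elements that are smaller than it:
  9 (index 0): smaller elements after it = [3, 7] -> 2
  12 (index 1): smaller elements after it = [3, 7] -> 2
  3 (index 2): smaller elements after it = [] -> 0
  7 (index 3): smaller elements after it = [] -> 0
Total inversions = 2 + 2 + 0 + 0 = 4
Final answer: 4


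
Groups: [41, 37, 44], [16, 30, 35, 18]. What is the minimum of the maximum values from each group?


Find max of each group:
  Group 1: [41, 37, 44] -> max = 44
  Group 2: [16, 30, 35, 18] -> max = 35
Maxes: [44, 35]
Minimum of maxes = 35
Final answer: 35


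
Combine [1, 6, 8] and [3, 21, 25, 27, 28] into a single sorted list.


List A: [1, 6, 8]
List B: [3, 21, 25, 27, 28]
Repeatedly compare the front elements and take the smaller:
  1 vs 3 -> take 1
  6 vs 3 -> take 3
  6 vs 21 -> take 6
  8 vs 21 -> take 8
  A is exhausted; append the rest of B: [21, 25, 27, 28]
Final answer: [1, 3, 6, 8, 21, 25, 27, 28]


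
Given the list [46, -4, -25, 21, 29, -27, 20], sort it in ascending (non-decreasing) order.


Original list: [46, -4, -25, 21, 29, -27, 20]
Repeatedly take the smallest remaining element:
  Remaining [46, -4, -25, 21, 29, -27, 20] -> smallest is -27
  Remaining [46, -4, -25, 21, 29, 20] -> smallest is -25
  Remaining [46, -4, 21, 29, 20] -> smallest is -4
  Remaining [46, 21, 29, 20] -> smallest is 20
  Remaining [46, 21, 29] -> smallest is 21
  Remaining [46, 29] -> smallest is 29
  Remaining [46] -> smallest is 46
Collecting the picks in order gives the sorted list.
Final answer: [-27, -25, -4, 20, 21, 29, 46]


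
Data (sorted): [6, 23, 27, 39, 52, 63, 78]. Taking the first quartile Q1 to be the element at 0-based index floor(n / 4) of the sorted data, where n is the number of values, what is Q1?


The list has n = 7 elements.
Q1 index = floor(7 / 4) = floor(1.75) = 1
Counting from index 0 in the sorted data, the element at index 1 is 23.
Final answer: 23


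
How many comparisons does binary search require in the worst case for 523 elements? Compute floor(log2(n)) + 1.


Binary search halves the search space each step.
Maximum comparisons = floor(log2(523)) + 1
log2(523) = 9.0307
floor(log2(523)) = 9, so 9 + 1 = 10
Final answer: 10


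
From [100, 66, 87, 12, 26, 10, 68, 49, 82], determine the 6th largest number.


Sort descending: [100, 87, 82, 68, 66, 49, 26, 12, 10]
The 6th element (1-indexed) is at index 5.
Value = 49
Final answer: 49


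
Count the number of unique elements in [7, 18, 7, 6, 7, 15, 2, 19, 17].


List all unique values:
Distinct values: [2, 6, 7, 15, 17, 18, 19]
Count = 7
Final answer: 7


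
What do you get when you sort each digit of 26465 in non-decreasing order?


The number 26465 has digits: 2, 6, 4, 6, 5
Sorted: 2, 4, 5, 6, 6
Joining the sorted digits gives the result.
Final answer: 24566


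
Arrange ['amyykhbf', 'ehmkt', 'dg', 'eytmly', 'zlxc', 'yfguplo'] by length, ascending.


Compute lengths:
  'amyykhbf' has length 8
  'ehmkt' has length 5
  'dg' has length 2
  'eytmly' has length 6
  'zlxc' has length 4
  'yfguplo' has length 7
Lengths in increasing order: 2 < 4 < 5 < 6 < 7 < 8
Listing the words in that order gives the answer.
Final answer: ['dg', 'zlxc', 'ehmkt', 'eytmly', 'yfguplo', 'amyykhbf']


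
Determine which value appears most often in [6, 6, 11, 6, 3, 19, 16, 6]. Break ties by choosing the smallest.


Count the frequency of each value:
  3 appears 1 time(s)
  6 appears 4 time(s)
  11 appears 1 time(s)
  16 appears 1 time(s)
  19 appears 1 time(s)
Maximum frequency is 4.
Only 6 reaches that frequency, so it is the mode.
Final answer: 6


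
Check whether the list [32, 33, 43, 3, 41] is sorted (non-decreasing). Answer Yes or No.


Check consecutive pairs:
  32 <= 33? True
  33 <= 43? True
  43 <= 3? False
  3 <= 41? True
1 consecutive pair(s) are out of order, so the list is not sorted.
Final answer: No


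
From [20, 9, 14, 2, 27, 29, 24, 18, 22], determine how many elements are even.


Check each element:
  20 is even
  9 is odd
  14 is even
  2 is even
  27 is odd
  29 is odd
  24 is even
  18 is even
  22 is even
Evens: [20, 14, 2, 24, 18, 22]
Count of evens = 6
Final answer: 6


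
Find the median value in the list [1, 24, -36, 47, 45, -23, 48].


First, sort the list: [-36, -23, 1, 24, 45, 47, 48]
The list has 7 elements (odd count).
The middle index is 3 (0-based), and the element there is 24.
Final answer: 24


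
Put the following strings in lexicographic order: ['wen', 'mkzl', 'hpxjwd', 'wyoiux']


Compare strings character by character (the first differing letter decides):
  'hpxjwd' < 'mkzl' since 'h' < 'm' at position 1
  'mkzl' < 'wen' since 'm' < 'w' at position 1
  'wen' < 'wyoiux' since 'e' < 'y' at position 2
Chaining these comparisons gives the alphabetical order.
Final answer: ['hpxjwd', 'mkzl', 'wen', 'wyoiux']


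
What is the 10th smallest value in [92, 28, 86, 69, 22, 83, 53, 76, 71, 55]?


Sort ascending: [22, 28, 53, 55, 69, 71, 76, 83, 86, 92]
The 10th element (1-indexed) is at index 9.
Value = 92
Final answer: 92


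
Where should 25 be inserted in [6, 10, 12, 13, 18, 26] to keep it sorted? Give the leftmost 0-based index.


List is sorted: [6, 10, 12, 13, 18, 26]
We need the leftmost position where 25 can be inserted, i.e. the first index whose element is >= 25 (or the end of the list if none is).
Binary search with low=0, high=6 (0-based indices):
  low=0, high=6, mid=3: a[3]=13 < 25, so low = 4
  low=4, high=6, mid=5: a[5]=26 >= 25, so high = 5
  low=4, high=5, mid=4: a[4]=18 < 25, so low = 5
Now low = high = 5, so the insertion index is 5.
Final answer: 5


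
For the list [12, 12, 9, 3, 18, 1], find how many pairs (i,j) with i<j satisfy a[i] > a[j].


For each element, count the later elements that are smaller than it:
  12 (index 0): smaller elements after it = [9, 3, 1] -> 3
  12 (index 1): smaller elements after it = [9, 3, 1] -> 3
  9 (index 2): smaller elements after it = [3, 1] -> 2
  3 (index 3): smaller elements after it = [1] -> 1
  18 (index 4): smaller elements after it = [1] -> 1
Total inversions = 3 + 3 + 2 + 1 + 1 = 10
Final answer: 10


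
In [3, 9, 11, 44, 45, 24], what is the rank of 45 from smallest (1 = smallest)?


Sort ascending: [3, 9, 11, 24, 44, 45]
Find 45 in the sorted list.
45 is at position 6 (1-indexed).
Final answer: 6


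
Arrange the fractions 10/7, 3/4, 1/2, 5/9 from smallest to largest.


Convert to decimal for comparison:
  10/7 = 1.4286
  3/4 = 0.75
  1/2 = 0.5
  5/9 = 0.5556
Decimals in increasing order: 0.5 < 0.5556 < 0.75 < 1.4286
Writing each back as its fraction gives the sorted order.
Final answer: 1/2, 5/9, 3/4, 10/7


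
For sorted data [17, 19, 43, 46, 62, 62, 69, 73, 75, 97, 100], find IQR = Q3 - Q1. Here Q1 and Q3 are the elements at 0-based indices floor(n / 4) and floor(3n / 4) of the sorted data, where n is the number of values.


The data has n = 11 elements.
Q1 index = floor(11 / 4) = floor(2.75) = 2; Q3 index = floor(3 * 11 / 4) = floor(8.25) = 8
Q1 = element at index 2 = 43
Q3 = element at index 8 = 75
IQR = 75 - 43 = 32
Final answer: 32


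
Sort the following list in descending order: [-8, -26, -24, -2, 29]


Original list: [-8, -26, -24, -2, 29]
Repeatedly take the largest remaining element:
  Remaining [-8, -26, -24, -2, 29] -> largest is 29
  Remaining [-8, -26, -24, -2] -> largest is -2
  Remaining [-8, -26, -24] -> largest is -8
  Remaining [-26, -24] -> largest is -24
  Remaining [-26] -> largest is -26
Collecting the picks in order gives the descending list.
Final answer: [29, -2, -8, -24, -26]


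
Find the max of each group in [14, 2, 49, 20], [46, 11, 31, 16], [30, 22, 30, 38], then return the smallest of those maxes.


Find max of each group:
  Group 1: [14, 2, 49, 20] -> max = 49
  Group 2: [46, 11, 31, 16] -> max = 46
  Group 3: [30, 22, 30, 38] -> max = 38
Maxes: [49, 46, 38]
Minimum of maxes = 38
Final answer: 38


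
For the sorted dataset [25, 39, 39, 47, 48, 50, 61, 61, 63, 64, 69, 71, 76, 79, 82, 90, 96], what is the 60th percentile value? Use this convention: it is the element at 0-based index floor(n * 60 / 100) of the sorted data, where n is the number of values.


The dataset has n = 17 elements.
Index = floor(17 * 60 / 100) = floor(1020 / 100) = floor(10.2) = 10
Counting from index 0 in the sorted data, the element at index 10 is 69.
Final answer: 69


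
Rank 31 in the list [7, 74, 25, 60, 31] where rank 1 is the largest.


Sort descending: [74, 60, 31, 25, 7]
Find 31 in the sorted list.
31 is at position 3.
Final answer: 3


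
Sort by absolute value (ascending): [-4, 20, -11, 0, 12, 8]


Compute absolute values:
  |-4| = 4
  |20| = 20
  |-11| = 11
  |0| = 0
  |12| = 12
  |8| = 8
Absolute values in increasing order: 0 < 4 < 8 < 11 < 12 < 20
Listing the original numbers in that order gives the answer.
Final answer: [0, -4, 8, -11, 12, 20]


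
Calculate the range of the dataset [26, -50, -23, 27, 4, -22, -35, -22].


Maximum value: 27
Minimum value: -50
Range = 27 - (-50) = 77
Final answer: 77


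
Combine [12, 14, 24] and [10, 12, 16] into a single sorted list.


List A: [12, 14, 24]
List B: [10, 12, 16]
Repeatedly compare the front elements and take the smaller:
  12 vs 10 -> take 10
  12 vs 12 -> take 12
  14 vs 12 -> take 12
  14 vs 16 -> take 14
  24 vs 16 -> take 16
  B is exhausted; append the rest of A: [24]
Final answer: [10, 12, 12, 14, 16, 24]


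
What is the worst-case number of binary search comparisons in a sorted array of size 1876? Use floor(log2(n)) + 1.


Binary search halves the search space each step.
Maximum comparisons = floor(log2(1876)) + 1
log2(1876) = 10.8734
floor(log2(1876)) = 10, so 10 + 1 = 11
Final answer: 11


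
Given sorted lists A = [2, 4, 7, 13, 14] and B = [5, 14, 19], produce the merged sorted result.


List A: [2, 4, 7, 13, 14]
List B: [5, 14, 19]
Repeatedly compare the front elements and take the smaller:
  2 vs 5 -> take 2
  4 vs 5 -> take 4
  7 vs 5 -> take 5
  7 vs 14 -> take 7
  13 vs 14 -> take 13
  14 vs 14 -> take 14
  A is exhausted; append the rest of B: [14, 19]
Final answer: [2, 4, 5, 7, 13, 14, 14, 19]


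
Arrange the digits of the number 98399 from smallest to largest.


The number 98399 has digits: 9, 8, 3, 9, 9
Sorted: 3, 8, 9, 9, 9
Joining the sorted digits gives the result.
Final answer: 38999


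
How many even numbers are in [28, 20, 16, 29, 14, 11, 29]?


Check each element:
  28 is even
  20 is even
  16 is even
  29 is odd
  14 is even
  11 is odd
  29 is odd
Evens: [28, 20, 16, 14]
Count of evens = 4
Final answer: 4


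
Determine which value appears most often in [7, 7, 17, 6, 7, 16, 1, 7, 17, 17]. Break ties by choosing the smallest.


Count the frequency of each value:
  1 appears 1 time(s)
  6 appears 1 time(s)
  7 appears 4 time(s)
  16 appears 1 time(s)
  17 appears 3 time(s)
Maximum frequency is 4.
Only 7 reaches that frequency, so it is the mode.
Final answer: 7


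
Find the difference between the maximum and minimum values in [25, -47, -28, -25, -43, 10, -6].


Maximum value: 25
Minimum value: -47
Range = 25 - (-47) = 72
Final answer: 72


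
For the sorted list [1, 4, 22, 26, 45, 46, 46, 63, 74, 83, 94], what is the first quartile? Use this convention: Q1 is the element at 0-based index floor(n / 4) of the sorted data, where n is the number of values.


The list has n = 11 elements.
Q1 index = floor(11 / 4) = floor(2.75) = 2
Counting from index 0 in the sorted data, the element at index 2 is 22.
Final answer: 22


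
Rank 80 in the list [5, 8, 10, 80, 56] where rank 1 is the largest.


Sort descending: [80, 56, 10, 8, 5]
Find 80 in the sorted list.
80 is at position 1.
Final answer: 1


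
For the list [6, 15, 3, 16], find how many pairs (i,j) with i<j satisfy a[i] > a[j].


For each element, count the later elements that are smaller than it:
  6 (index 0): smaller elements after it = [3] -> 1
  15 (index 1): smaller elements after it = [3] -> 1
  3 (index 2): smaller elements after it = [] -> 0
Total inversions = 1 + 1 + 0 = 2
Final answer: 2


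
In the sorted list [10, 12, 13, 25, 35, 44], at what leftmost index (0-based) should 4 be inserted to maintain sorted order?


List is sorted: [10, 12, 13, 25, 35, 44]
We need the leftmost position where 4 can be inserted, i.e. the first index whose element is >= 4 (or the end of the list if none is).
Binary search with low=0, high=6 (0-based indices):
  low=0, high=6, mid=3: a[3]=25 >= 4, so high = 3
  low=0, high=3, mid=1: a[1]=12 >= 4, so high = 1
  low=0, high=1, mid=0: a[0]=10 >= 4, so high = 0
Now low = high = 0, so the insertion index is 0.
Final answer: 0


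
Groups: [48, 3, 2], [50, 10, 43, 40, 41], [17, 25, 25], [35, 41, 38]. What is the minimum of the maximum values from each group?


Find max of each group:
  Group 1: [48, 3, 2] -> max = 48
  Group 2: [50, 10, 43, 40, 41] -> max = 50
  Group 3: [17, 25, 25] -> max = 25
  Group 4: [35, 41, 38] -> max = 41
Maxes: [48, 50, 25, 41]
Minimum of maxes = 25
Final answer: 25
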